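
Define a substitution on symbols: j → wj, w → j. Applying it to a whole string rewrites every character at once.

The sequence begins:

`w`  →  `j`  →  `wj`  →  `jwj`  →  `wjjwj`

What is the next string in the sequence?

jwjwjjwj

Rewriting each symbol of wjjwj: w→j, j→wj, j→wj, w→j, j→wj, which concatenates to j wj wj j wj.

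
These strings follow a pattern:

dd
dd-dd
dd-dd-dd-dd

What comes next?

dd-dd-dd-dd-dd-dd-dd-dd

Each string is two copies of the previous one joined by '-'.
So the next term is two copies of dd-dd-dd-dd with '-' between the halves.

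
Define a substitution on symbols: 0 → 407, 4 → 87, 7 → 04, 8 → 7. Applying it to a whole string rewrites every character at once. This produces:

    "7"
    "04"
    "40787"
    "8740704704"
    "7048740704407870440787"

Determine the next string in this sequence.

Applying the rule to each of the 22 symbols of 7048740704407870440787 gives the pieces 04 407 87 7 04 87 407 04 407 87 87 407 04 7 04 407 87 87 407 04 7 04, which concatenate to the answer.

04407877048740704407878740704704407878740704704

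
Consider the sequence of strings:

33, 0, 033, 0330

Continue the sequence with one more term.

From term 3 onward, concatenate the last term with the second-to-last: 0·33 = 033, 033·0 = 0330, …
Continuing: 0330 · 033 gives term 5.

0330033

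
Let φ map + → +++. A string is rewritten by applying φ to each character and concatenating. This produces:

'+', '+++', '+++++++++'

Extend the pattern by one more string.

Apply φ to +++++++++ symbol by symbol: +→+++, +→+++, +→+++, +→+++, +→+++, +→+++, +→+++, +→+++, +→+++; joined: +++ +++ +++ +++ +++ +++ +++ +++ +++.

+++++++++++++++++++++++++++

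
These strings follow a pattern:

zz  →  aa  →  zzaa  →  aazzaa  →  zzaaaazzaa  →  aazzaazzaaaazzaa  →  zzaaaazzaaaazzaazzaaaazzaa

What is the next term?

aazzaazzaaaazzaazzaaaazzaaaazzaazzaaaazzaa

This is a Fibonacci-style word recurrence s(k) = s(k−2)·s(k−1): e.g. zz·aa = zzaa.
So term 8 is aazzaazzaaaazzaa·zzaaaazzaaaazzaazzaaaazzaa.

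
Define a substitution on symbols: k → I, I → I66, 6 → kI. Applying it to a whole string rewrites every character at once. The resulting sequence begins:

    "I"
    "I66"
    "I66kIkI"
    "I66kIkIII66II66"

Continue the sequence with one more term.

I66kIkIII66II66I66I66kIkII66I66kIkI

Replace each of the 15 characters of I66kIkIII66II66 in place — I66 kI kI I I66 I I66 I66 I66 kI kI I66 I66 kI kI — and concatenate.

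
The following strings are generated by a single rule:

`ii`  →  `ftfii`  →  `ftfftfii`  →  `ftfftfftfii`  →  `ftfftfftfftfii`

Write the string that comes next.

Every step adds ftf at the front: s(k+1) = ftf·s(k).
One more step from ftfftfftfftfii gives the answer.

ftfftfftfftfftfii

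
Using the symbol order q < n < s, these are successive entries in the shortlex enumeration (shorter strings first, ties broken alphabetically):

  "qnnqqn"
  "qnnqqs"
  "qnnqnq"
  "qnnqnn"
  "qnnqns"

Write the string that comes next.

qnnqsq

Treat qnnqns as a base-3 numeral over the given alphabet and add one, carrying through any trailing s's.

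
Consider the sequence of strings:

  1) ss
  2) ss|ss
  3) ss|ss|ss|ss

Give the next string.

Every step duplicates the string with '|' between the halves.
Doubling ss|ss|ss|ss with '|' between the halves:

ss|ss|ss|ss|ss|ss|ss|ss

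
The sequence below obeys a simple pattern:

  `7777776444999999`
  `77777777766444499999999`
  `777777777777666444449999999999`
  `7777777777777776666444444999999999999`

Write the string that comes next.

Term n consists of 3n 7's, followed by n-1 6's, followed by n+1 4's, followed by 2n+2 9's, where the shown terms are n = 2, 3, 4, 5.
For the next term, n = 6, so the run lengths are 18, 5, 7, 14.

77777777777777777766666444444499999999999999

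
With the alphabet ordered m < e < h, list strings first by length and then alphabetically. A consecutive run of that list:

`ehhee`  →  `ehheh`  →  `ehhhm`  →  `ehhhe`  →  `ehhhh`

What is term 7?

Continuing the enumeration 2 steps past ehhhh: ehhhh → hmmmm → (answer).

hmmme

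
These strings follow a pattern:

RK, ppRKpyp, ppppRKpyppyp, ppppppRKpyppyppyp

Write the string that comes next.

s(k+1) = pp·s(k)·pyp, so each term gains pp as a prefix and pyp as a suffix.
Applying this once more to ppppppRKpyppyppyp:

ppppppppRKpyppyppyppyp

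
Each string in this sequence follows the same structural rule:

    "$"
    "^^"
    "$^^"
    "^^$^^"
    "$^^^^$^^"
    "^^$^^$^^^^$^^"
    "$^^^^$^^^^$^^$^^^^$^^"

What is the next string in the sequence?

^^$^^$^^^^$^^$^^^^$^^^^$^^$^^^^$^^

Each term (from the third on) is the two preceding terms concatenated in order: term 3 = $·^^ = $^^.
So term 8 is ^^$^^$^^^^$^^·$^^^^$^^^^$^^$^^^^$^^.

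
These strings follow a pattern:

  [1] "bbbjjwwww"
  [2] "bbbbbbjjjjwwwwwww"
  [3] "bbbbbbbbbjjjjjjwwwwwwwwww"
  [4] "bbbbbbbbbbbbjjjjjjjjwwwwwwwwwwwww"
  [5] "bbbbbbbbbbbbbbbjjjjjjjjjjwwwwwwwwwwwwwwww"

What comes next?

Each string has the form b^{3n} j^{2n} w^{3n+1} (n = 1, 2, …).
For the next term, n = 6, so the run lengths are 18, 12, 19.

bbbbbbbbbbbbbbbbbbjjjjjjjjjjjjwwwwwwwwwwwwwwwwwww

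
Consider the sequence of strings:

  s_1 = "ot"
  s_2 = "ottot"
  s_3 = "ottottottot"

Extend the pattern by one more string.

s(k+1) = s(k)·t·s(k) — each term doubles the last with 't' between the halves.
Doubling ottottottot with 't' between the halves:

ottottottottottottottot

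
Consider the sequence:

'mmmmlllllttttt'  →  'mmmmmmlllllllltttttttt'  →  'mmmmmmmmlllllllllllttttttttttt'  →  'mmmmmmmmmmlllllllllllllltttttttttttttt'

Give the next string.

Each string has the form m^{2n+2} l^{3n+2} t^{3n+2} (n = 1, 2, …).
Setting n = 5 gives 12, 17, 17 characters in each block.

mmmmmmmmmmmmlllllllllllllllllttttttttttttttttt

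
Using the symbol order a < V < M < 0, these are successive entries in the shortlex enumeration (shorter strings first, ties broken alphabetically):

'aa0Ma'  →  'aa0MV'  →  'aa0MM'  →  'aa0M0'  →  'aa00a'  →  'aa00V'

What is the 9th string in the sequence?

Advancing 3 positions from aa00V through aa00V → aa00M → aa000 reaches term 9.

aVaaa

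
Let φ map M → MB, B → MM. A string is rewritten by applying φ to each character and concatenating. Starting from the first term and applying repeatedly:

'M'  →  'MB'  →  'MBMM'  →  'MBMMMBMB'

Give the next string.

MBMMMBMBMBMMMBMM

Rewriting each symbol of MBMMMBMB: M→MB, B→MM, M→MB, M→MB, M→MB, B→MM, M→MB, B→MM, which concatenates to MB MM MB MB MB MM MB MM.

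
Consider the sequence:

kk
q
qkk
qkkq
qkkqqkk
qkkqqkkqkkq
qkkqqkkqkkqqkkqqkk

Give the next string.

qkkqqkkqkkqqkkqqkkqkkqqkkqkkq

Each term (from the third on) is the previous term followed by the one before it: term 3 = q·kk = qkk.
So term 8 is qkkqqkkqkkqqkkqqkk·qkkqqkkqkkq.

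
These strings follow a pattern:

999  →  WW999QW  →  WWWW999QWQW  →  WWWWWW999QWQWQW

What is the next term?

s(k+1) = WW·s(k)·QW, so each term gains WW as a prefix and QW as a suffix.
One more step from WWWWWW999QWQWQW gives the answer.

WWWWWWWW999QWQWQWQW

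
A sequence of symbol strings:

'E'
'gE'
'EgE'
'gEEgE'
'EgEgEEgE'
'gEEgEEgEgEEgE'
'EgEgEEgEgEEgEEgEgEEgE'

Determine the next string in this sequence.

gEEgEEgEgEEgEEgEgEEgEgEEgEEgEgEEgE

Each term (from the third on) is the two preceding terms concatenated in order: term 3 = E·gE = EgE.
The next term joins gEEgEEgEgEEgE and EgEgEEgEgEEgEEgEgEEgE.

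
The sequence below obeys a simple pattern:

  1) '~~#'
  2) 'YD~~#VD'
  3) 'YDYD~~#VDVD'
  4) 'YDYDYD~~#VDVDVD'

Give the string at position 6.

Every step adds YD to the front and VD to the end of the previous string.
From YDYDYD~~#VDVDVD, 2 further steps: YDYDYD~~#VDVDVD → YDYDYDYD~~#VDVDVDVD → (answer).

YDYDYDYDYD~~#VDVDVDVDVD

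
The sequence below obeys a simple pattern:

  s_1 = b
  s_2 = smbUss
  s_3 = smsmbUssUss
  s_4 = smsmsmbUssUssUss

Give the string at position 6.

smsmsmsmsmbUssUssUssUssUss

s(k+1) = sm·s(k)·Uss, so each term gains sm as a prefix and Uss as a suffix.
From smsmsmbUssUssUss, 2 further steps: smsmsmbUssUssUss → smsmsmsmbUssUssUssUss → (answer).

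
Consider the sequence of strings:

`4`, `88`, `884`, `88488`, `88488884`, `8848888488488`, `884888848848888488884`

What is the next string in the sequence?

8848888488488884888848848888488488

Each term (from the third on) is the previous term followed by the one before it: term 3 = 88·4 = 884.
The next term joins 884888848848888488884 and 8848888488488.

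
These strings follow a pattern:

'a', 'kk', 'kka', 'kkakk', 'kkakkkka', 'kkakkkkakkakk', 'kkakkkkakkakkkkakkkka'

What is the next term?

kkakkkkakkakkkkakkkkakkakkkkakkakk

From term 3 onward, concatenate the last term with the second-to-last: kk·a = kka, kka·kk = kkakk, …
Continuing: kkakkkkakkakkkkakkkka · kkakkkkakkakk gives term 8.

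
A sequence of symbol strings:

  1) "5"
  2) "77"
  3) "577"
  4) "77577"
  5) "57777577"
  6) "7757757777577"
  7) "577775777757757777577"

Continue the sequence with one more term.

7757757777577577775777757757777577

From term 3 onward, concatenate the second-to-last term with the last: 5·77 = 577, 77·577 = 77577, …
The next term joins 7757757777577 and 577775777757757777577.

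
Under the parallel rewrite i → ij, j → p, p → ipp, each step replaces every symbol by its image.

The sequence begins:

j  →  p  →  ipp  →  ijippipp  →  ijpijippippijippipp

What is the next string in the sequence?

Replace each of the 19 characters of ijpijippippijippipp in place — ij p ipp ij p ij ipp ipp ij ipp ipp ij p ij ipp ipp ij ipp ipp — and concatenate.

ijpippijpijippippijippippijpijippippijippipp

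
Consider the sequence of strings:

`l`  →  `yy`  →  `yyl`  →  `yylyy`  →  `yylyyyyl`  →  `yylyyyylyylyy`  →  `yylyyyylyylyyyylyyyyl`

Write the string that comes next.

yylyyyylyylyyyylyyyylyylyyyylyylyy

From term 3 onward, concatenate the last term with the second-to-last: yy·l = yyl, yyl·yy = yylyy, …
So term 8 is yylyyyylyylyyyylyyyyl·yylyyyylyylyy.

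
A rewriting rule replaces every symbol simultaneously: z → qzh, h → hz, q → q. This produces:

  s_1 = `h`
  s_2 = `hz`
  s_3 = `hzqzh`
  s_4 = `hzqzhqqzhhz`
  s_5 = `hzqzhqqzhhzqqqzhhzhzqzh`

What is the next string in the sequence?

Applying the rule to each of the 23 symbols of hzqzhqqzhhzqqqzhhzhzqzh gives the pieces hz qzh q qzh hz q q qzh hz hz qzh q q q qzh hz hz qzh hz qzh q qzh hz, which concatenate to the answer.

hzqzhqqzhhzqqqzhhzhzqzhqqqqzhhzhzqzhhzqzhqqzhhz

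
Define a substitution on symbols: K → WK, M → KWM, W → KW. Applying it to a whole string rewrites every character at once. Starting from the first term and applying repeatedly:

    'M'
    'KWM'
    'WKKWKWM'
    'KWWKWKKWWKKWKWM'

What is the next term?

WKKWKWWKKWWKWKKWKWWKWKKWWKKWKWM

Applying the rule to each of the 15 symbols of KWWKWKKWWKKWKWM gives the pieces WK KW KW WK KW WK WK KW KW WK WK KW WK KW KWM, which concatenate to the answer.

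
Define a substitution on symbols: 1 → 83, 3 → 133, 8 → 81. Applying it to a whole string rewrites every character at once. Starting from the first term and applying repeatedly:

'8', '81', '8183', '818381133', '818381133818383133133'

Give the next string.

φ(818381133818383133133) expands symbol-by-symbol to 81 83 81 133 81 83 83 133 133 81 83 81 133 81 133 83 133 133 83 133 133; joining the 21 pieces gives the next term.

818381133818383133133818381133811338313313383133133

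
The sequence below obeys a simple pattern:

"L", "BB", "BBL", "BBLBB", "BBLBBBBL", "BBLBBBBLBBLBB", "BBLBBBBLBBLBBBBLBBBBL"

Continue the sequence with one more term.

BBLBBBBLBBLBBBBLBBBBLBBLBBBBLBBLBB

From term 3 onward, concatenate the last term with the second-to-last: BB·L = BBL, BBL·BB = BBLBB, …
So term 8 is BBLBBBBLBBLBBBBLBBBBL·BBLBBBBLBBLBB.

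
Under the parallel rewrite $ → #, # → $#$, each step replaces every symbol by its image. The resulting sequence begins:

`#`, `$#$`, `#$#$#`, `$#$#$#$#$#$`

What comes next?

#$#$#$#$#$#$#$#$#$#$#

Apply φ to $#$#$#$#$#$ symbol by symbol: $→#, #→$#$, $→#, #→$#$, $→#, #→$#$, $→#, #→$#$, $→#, #→$#$, $→#; joined: # $#$ # $#$ # $#$ # $#$ # $#$ #.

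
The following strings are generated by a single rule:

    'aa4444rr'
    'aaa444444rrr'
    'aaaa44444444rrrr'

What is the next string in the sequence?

aaaaa4444444444rrrrr

Each string has the form a^{n} 4^{2n} r^{n}, where the shown terms are n = 2, 3, 4.
At n = 5 the blocks have lengths 5, 10, 5.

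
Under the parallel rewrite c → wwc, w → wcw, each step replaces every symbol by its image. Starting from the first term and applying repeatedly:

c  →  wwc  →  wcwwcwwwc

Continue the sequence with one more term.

wcwwwcwcwwcwwwcwcwwcwwcwwwc

Apply φ to wcwwcwwwc symbol by symbol: w→wcw, c→wwc, w→wcw, w→wcw, c→wwc, w→wcw, w→wcw, w→wcw, c→wwc; joined: wcw wwc wcw wcw wwc wcw wcw wcw wwc.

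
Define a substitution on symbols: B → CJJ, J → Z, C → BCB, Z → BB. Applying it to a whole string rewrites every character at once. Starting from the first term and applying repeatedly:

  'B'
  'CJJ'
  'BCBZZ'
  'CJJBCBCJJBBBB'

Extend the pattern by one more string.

φ(CJJBCBCJJBBBB) expands symbol-by-symbol to BCB Z Z CJJ BCB CJJ BCB Z Z CJJ CJJ CJJ CJJ; joining the 13 pieces gives the next term.

BCBZZCJJBCBCJJBCBZZCJJCJJCJJCJJ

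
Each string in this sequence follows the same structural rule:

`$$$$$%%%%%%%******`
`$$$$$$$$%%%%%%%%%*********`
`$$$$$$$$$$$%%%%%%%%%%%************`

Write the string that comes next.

$$$$$$$$$$$$$$%%%%%%%%%%%%%***************

Reading off run lengths: $ runs 5, 8, 11; % runs 7, 9, 11; * runs 6, 9, 12 — each is linear in n, where the shown terms are n = 2, 3, 4.
For the next term, n = 5, so the run lengths are 14, 13, 15.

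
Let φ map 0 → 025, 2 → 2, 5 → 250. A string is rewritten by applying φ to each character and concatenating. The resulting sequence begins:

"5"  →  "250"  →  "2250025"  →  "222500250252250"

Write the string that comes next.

2222500250252250025225022250025

Replace each of the 15 characters of 222500250252250 in place — 2 2 2 250 025 025 2 250 025 2 250 2 2 250 025 — and concatenate.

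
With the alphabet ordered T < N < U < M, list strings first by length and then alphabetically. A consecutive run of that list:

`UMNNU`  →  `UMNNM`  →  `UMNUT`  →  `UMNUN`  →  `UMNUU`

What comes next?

UMNUM

The successor of UMNUU increments the rightmost position that isn't already M and resets every position after it to T.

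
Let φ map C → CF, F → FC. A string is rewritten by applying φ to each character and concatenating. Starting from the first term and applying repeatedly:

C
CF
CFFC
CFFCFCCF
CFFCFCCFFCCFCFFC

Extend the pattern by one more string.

Replace each of the 16 characters of CFFCFCCFFCCFCFFC in place — CF FC FC CF FC CF CF FC FC CF CF FC CF FC FC CF — and concatenate.

CFFCFCCFFCCFCFFCFCCFCFFCCFFCFCCF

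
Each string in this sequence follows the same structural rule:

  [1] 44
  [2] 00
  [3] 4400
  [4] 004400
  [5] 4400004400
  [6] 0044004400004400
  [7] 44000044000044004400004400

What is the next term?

004400440000440044000044000044004400004400

Each term (from the third on) is the two preceding terms concatenated in order: term 3 = 44·00 = 4400.
Continuing: 0044004400004400 · 44000044000044004400004400 gives term 8.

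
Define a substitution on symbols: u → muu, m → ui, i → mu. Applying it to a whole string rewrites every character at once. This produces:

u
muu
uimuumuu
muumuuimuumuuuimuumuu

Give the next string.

uimuumuuuimuumuumuuimuumuuuimuumuumuumuuimuumuuuimuumuu

φ(muumuuimuumuuuimuumuu) expands symbol-by-symbol to ui muu muu ui muu muu mu ui muu muu ui muu muu muu mu ui muu muu ui muu muu; joining the 21 pieces gives the next term.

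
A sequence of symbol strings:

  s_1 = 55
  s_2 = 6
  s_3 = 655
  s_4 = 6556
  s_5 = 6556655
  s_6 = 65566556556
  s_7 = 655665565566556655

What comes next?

65566556556655665565566556556

This is a Fibonacci-style word recurrence s(k) = s(k−1)·s(k−2): e.g. 6·55 = 655.
Continuing: 655665565566556655 · 65566556556 gives term 8.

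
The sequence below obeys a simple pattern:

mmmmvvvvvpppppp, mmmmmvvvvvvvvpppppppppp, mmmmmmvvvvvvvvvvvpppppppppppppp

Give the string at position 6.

Reading off run lengths: m runs 4, 5, 6; v runs 5, 8, 11; p runs 6, 10, 14 — each is linear in n (n = 1, 2, …).
For term 6, n = 6, so the run lengths are 9, 20, 26.

mmmmmmmmmvvvvvvvvvvvvvvvvvvvvpppppppppppppppppppppppppp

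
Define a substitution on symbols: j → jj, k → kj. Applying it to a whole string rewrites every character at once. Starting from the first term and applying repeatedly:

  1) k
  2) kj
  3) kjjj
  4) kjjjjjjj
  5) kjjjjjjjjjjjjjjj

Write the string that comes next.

Replace each of the 16 characters of kjjjjjjjjjjjjjjj in place — kj jj jj jj jj jj jj jj jj jj jj jj jj jj jj jj — and concatenate.

kjjjjjjjjjjjjjjjjjjjjjjjjjjjjjjj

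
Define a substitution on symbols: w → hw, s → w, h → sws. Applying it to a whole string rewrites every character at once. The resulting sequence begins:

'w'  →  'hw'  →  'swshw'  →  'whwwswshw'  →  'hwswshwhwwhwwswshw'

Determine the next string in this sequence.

Rewriting the 18 symbols of hwswshwhwwhwwswshw one by one yields sws hw w hw w sws hw sws hw hw sws hw hw w hw w sws hw; concatenated:

swshwwhwwswshwswshwhwswshwhwwhwwswshw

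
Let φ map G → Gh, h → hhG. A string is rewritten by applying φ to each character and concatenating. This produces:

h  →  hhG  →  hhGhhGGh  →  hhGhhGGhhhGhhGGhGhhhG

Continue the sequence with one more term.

hhGhhGGhhhGhhGGhGhhhGhhGhhGGhhhGhhGGhGhhhGGhhhGhhGhhGGh

φ(hhGhhGGhhhGhhGGhGhhhG) expands symbol-by-symbol to hhG hhG Gh hhG hhG Gh Gh hhG hhG hhG Gh hhG hhG Gh Gh hhG Gh hhG hhG hhG Gh; joining the 21 pieces gives the next term.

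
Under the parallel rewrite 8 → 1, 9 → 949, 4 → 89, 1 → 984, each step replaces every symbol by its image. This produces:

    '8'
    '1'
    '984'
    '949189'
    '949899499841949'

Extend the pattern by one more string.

Rewriting the 15 symbols of 949899499841949 one by one yields 949 89 949 1 949 949 89 949 949 1 89 984 949 89 949; concatenated:

9498994919499498994994918998494989949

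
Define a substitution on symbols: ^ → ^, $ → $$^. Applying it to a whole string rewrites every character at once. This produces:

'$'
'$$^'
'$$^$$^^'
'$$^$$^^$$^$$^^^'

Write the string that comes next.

Applying the rule to each of the 15 symbols of $$^$$^^$$^$$^^^ gives the pieces $$^ $$^ ^ $$^ $$^ ^ ^ $$^ $$^ ^ $$^ $$^ ^ ^ ^, which concatenate to the answer.

$$^$$^^$$^$$^^^$$^$$^^$$^$$^^^^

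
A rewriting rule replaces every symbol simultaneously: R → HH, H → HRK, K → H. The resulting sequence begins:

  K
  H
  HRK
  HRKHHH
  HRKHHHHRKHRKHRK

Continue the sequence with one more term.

Rewriting the 15 symbols of HRKHHHHRKHRKHRK one by one yields HRK HH H HRK HRK HRK HRK HH H HRK HH H HRK HH H; concatenated:

HRKHHHHRKHRKHRKHRKHHHHRKHHHHRKHHH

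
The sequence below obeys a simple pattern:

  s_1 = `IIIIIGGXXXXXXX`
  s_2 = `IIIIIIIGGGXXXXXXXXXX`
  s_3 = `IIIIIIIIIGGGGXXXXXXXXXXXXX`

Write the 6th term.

Reading off run lengths: I runs 5, 7, 9; G runs 2, 3, 4; X runs 7, 10, 13 — each is linear in n, where the shown terms are n = 2, 3, 4.
For term 6, n = 7, so the run lengths are 15, 7, 22.

IIIIIIIIIIIIIIIGGGGGGGXXXXXXXXXXXXXXXXXXXXXX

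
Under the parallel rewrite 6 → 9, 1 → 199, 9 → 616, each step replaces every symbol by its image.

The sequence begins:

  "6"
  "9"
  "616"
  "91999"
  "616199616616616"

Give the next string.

φ(616199616616616) expands symbol-by-symbol to 9 199 9 199 616 616 9 199 9 9 199 9 9 199 9; joining the 15 pieces gives the next term.

91999199616616919999199991999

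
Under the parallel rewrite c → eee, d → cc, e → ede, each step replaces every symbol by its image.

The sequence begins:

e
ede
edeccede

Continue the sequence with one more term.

edeccedeeeeeeeedeccede

Expanding edeccede: e→ede, d→cc, e→ede, c→eee, c→eee, e→ede, d→cc, e→ede. Concatenated: ede cc ede eee eee ede cc ede.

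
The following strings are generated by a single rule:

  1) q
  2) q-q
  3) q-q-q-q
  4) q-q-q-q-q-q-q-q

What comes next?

Every step duplicates the string with '-' between the halves.
Doubling q-q-q-q-q-q-q-q with '-' between the halves:

q-q-q-q-q-q-q-q-q-q-q-q-q-q-q-q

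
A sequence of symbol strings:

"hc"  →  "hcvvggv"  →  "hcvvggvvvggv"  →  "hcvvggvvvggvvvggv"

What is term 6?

hcvvggvvvggvvvggvvvggvvvggv

The strings grow by a fixed suffix vvggv each time.
From hcvvggvvvggvvvggv, 2 further steps: hcvvggvvvggvvvggv → hcvvggvvvggvvvggvvvggv → (answer).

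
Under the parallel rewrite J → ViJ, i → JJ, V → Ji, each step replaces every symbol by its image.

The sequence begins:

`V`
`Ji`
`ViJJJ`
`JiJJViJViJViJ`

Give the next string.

ViJJJViJViJJiJJViJJiJJViJJiJJViJ

Applying the rule to each of the 13 symbols of JiJJViJViJViJ gives the pieces ViJ JJ ViJ ViJ Ji JJ ViJ Ji JJ ViJ Ji JJ ViJ, which concatenate to the answer.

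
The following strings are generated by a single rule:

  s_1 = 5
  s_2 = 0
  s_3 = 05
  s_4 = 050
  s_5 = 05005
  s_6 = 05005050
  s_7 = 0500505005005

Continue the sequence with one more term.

From term 3 onward, concatenate the last term with the second-to-last: 0·5 = 05, 05·0 = 050, …
Continuing: 0500505005005 · 05005050 gives term 8.

050050500500505005050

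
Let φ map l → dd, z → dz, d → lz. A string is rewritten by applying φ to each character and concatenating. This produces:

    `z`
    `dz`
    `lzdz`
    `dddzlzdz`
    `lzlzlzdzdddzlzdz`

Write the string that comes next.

dddzdddzdddzlzdzlzlzlzdzdddzlzdz

Applying the rule to each of the 16 symbols of lzlzlzdzdddzlzdz gives the pieces dd dz dd dz dd dz lz dz lz lz lz dz dd dz lz dz, which concatenate to the answer.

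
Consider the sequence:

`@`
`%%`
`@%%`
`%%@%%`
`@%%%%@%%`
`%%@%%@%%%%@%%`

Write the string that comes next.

Each term (from the third on) is the two preceding terms concatenated in order: term 3 = @·%% = @%%.
So term 7 is @%%%%@%%·%%@%%@%%%%@%%.

@%%%%@%%%%@%%@%%%%@%%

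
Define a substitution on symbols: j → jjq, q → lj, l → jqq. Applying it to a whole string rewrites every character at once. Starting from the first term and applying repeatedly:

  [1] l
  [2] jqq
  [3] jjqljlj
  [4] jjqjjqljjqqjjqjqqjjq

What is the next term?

φ(jjqjjqljjqqjjqjqqjjq) expands symbol-by-symbol to jjq jjq lj jjq jjq lj jqq jjq jjq lj lj jjq jjq lj jjq lj lj jjq jjq lj; joining the 20 pieces gives the next term.

jjqjjqljjjqjjqljjqqjjqjjqljljjjqjjqljjjqljljjjqjjqlj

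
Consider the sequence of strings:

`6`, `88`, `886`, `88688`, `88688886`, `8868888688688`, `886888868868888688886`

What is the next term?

8868888688688886888868868888688688

This is a Fibonacci-style word recurrence s(k) = s(k−1)·s(k−2): e.g. 88·6 = 886.
The next term joins 886888868868888688886 and 8868888688688.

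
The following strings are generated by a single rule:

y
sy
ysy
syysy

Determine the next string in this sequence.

This is a Fibonacci-style word recurrence s(k) = s(k−2)·s(k−1): e.g. y·sy = ysy.
So term 5 is ysy·syysy.

ysysyysy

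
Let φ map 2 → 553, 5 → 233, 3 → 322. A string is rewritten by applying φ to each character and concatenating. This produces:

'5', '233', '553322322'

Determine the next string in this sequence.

Apply φ to 553322322 symbol by symbol: 5→233, 5→233, 3→322, 3→322, 2→553, 2→553, 3→322, 2→553, 2→553; joined: 233 233 322 322 553 553 322 553 553.

233233322322553553322553553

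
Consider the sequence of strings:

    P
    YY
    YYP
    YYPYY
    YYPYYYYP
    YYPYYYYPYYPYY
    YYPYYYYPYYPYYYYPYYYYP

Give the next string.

Each term (from the third on) is the previous term followed by the one before it: term 3 = YY·P = YYP.
The next term joins YYPYYYYPYYPYYYYPYYYYP and YYPYYYYPYYPYY.

YYPYYYYPYYPYYYYPYYYYPYYPYYYYPYYPYY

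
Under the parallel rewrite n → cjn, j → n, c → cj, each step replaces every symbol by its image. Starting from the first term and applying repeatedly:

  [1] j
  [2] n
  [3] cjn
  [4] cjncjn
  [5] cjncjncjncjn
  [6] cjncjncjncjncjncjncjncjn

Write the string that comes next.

φ(cjncjncjncjncjncjncjncjn) expands symbol-by-symbol to cj n cjn cj n cjn cj n cjn cj n cjn cj n cjn cj n cjn cj n cjn cj n cjn; joining the 24 pieces gives the next term.

cjncjncjncjncjncjncjncjncjncjncjncjncjncjncjncjn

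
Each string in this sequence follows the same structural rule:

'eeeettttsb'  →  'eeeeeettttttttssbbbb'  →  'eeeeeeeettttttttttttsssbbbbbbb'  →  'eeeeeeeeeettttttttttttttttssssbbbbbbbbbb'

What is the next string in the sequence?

Each string has the form e^{2n+2} t^{4n} s^{n} b^{3n-2} (n = 1, 2, …).
For the next term, n = 5, so the run lengths are 12, 20, 5, 13.

eeeeeeeeeeeettttttttttttttttttttsssssbbbbbbbbbbbbb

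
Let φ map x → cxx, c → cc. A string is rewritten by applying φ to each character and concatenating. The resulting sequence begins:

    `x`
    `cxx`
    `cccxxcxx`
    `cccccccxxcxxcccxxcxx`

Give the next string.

Applying the rule to each of the 20 symbols of cccccccxxcxxcccxxcxx gives the pieces cc cc cc cc cc cc cc cxx cxx cc cxx cxx cc cc cc cxx cxx cc cxx cxx, which concatenate to the answer.

cccccccccccccccxxcxxcccxxcxxcccccccxxcxxcccxxcxx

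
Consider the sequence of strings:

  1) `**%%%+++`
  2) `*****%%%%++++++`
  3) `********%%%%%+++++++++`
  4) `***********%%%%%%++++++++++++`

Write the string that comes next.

Reading off run lengths: * runs 2, 5, 8, 11; % runs 3, 4, 5, 6; + runs 3, 6, 9, 12 — each is linear in n (n = 1, 2, …).
Setting n = 5 gives 14, 7, 15 characters in each block.

**************%%%%%%%+++++++++++++++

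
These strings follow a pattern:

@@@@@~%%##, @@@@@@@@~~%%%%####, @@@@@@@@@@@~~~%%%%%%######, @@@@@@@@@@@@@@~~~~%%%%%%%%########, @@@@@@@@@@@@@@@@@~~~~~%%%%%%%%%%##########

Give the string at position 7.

@@@@@@@@@@@@@@@@@@@@@@@~~~~~~~%%%%%%%%%%%%%%##############

Term n consists of 3n+2 @'s, followed by n ~'s, followed by 2n %'s, followed by 2n #'s (n = 1, 2, …).
For term 7, n = 7, so the run lengths are 23, 7, 14, 14.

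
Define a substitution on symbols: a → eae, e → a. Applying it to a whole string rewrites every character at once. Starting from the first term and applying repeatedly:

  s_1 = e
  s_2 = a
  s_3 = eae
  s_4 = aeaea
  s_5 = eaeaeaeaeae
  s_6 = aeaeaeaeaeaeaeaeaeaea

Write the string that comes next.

eaeaeaeaeaeaeaeaeaeaeaeaeaeaeaeaeaeaeaeaeae

Applying the rule to each of the 21 symbols of aeaeaeaeaeaeaeaeaeaea gives the pieces eae a eae a eae a eae a eae a eae a eae a eae a eae a eae a eae, which concatenate to the answer.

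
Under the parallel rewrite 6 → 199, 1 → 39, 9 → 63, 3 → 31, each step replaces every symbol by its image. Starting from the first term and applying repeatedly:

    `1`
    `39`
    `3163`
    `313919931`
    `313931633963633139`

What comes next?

Rewriting the 18 symbols of 313931633963633139 one by one yields 31 39 31 63 31 39 199 31 31 63 199 31 199 31 31 39 31 63; concatenated:

313931633139199313163199311993131393163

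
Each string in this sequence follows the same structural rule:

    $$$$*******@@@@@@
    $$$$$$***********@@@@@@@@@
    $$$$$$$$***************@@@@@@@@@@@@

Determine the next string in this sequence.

$$$$$$$$$$*******************@@@@@@@@@@@@@@@

Term n consists of 2n $'s, followed by 4n-1 *'s, followed by 3n @'s, where the shown terms are n = 2, 3, 4.
For the next term, n = 5, so the run lengths are 10, 19, 15.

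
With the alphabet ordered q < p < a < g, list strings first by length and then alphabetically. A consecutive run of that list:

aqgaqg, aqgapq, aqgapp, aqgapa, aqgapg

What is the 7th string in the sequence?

aqgaap

Advancing 2 positions from aqgapg through aqgapg → aqgaaq reaches term 7.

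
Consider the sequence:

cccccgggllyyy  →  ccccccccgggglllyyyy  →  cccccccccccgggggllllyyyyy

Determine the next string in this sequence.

Reading off run lengths: c runs 5, 8, 11; g runs 3, 4, 5; l runs 2, 3, 4; y runs 3, 4, 5 — each is linear in n, where the shown terms are n = 2, 3, 4.
For the next term, n = 5, so the run lengths are 14, 6, 5, 6.

ccccccccccccccgggggglllllyyyyyy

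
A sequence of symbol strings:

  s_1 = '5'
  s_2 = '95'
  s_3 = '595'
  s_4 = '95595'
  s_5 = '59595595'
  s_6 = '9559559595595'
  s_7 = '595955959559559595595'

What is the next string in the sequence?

This is a Fibonacci-style word recurrence s(k) = s(k−2)·s(k−1): e.g. 5·95 = 595.
The next term joins 9559559595595 and 595955959559559595595.

9559559595595595955959559559595595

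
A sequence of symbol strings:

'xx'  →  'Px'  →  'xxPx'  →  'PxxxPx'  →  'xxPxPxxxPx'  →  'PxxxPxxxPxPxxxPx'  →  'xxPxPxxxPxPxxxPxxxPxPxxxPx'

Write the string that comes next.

PxxxPxxxPxPxxxPxxxPxPxxxPxPxxxPxxxPxPxxxPx

From term 3 onward, concatenate the second-to-last term with the last: xx·Px = xxPx, Px·xxPx = PxxxPx, …
Continuing: PxxxPxxxPxPxxxPx · xxPxPxxxPxPxxxPxxxPxPxxxPx gives term 8.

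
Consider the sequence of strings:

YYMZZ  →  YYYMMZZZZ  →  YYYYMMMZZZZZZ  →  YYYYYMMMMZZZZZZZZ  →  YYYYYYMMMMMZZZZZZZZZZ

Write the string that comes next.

YYYYYYYMMMMMMZZZZZZZZZZZZ

Term n consists of n+1 Y's, followed by n M's, followed by 2n Z's (n = 1, 2, …).
At n = 6 the blocks have lengths 7, 6, 12.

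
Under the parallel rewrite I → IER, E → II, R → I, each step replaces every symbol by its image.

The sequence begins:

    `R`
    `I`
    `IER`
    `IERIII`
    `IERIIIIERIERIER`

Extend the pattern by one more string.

Rewriting the 15 symbols of IERIIIIERIERIER one by one yields IER II I IER IER IER IER II I IER II I IER II I; concatenated:

IERIIIIERIERIERIERIIIIERIIIIERIII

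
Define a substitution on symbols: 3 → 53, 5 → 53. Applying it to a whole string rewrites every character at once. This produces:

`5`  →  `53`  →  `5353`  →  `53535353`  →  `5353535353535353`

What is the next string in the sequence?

φ(5353535353535353) expands symbol-by-symbol to 53 53 53 53 53 53 53 53 53 53 53 53 53 53 53 53; joining the 16 pieces gives the next term.

53535353535353535353535353535353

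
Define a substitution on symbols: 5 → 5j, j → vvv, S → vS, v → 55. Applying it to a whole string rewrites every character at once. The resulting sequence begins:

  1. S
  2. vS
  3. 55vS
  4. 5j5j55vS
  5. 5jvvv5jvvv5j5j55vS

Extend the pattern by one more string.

5jvvv5555555jvvv5555555jvvv5jvvv5j5j55vS

Applying the rule to each of the 18 symbols of 5jvvv5jvvv5j5j55vS gives the pieces 5j vvv 55 55 55 5j vvv 55 55 55 5j vvv 5j vvv 5j 5j 55 vS, which concatenate to the answer.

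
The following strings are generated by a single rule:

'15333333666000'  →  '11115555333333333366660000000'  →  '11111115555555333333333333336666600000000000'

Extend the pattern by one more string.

11111111115555555555333333333333333333666666000000000000000

Reading off run lengths: 1 runs 1, 4, 7; 5 runs 1, 4, 7; 3 runs 6, 10, 14; 6 runs 3, 4, 5; 0 runs 3, 7, 11 — each is linear in n (n = 1, 2, …).
Setting n = 4 gives 10, 10, 18, 6, 15 characters in each block.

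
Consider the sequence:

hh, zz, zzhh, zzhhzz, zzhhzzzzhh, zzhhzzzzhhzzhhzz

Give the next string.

zzhhzzzzhhzzhhzzzzhhzzzzhh

Each term (from the third on) is the previous term followed by the one before it: term 3 = zz·hh = zzhh.
So term 7 is zzhhzzzzhhzzhhzz·zzhhzzzzhh.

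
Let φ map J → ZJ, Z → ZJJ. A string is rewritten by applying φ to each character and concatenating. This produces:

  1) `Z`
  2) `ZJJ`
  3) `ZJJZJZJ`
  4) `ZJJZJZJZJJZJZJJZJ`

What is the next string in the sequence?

ZJJZJZJZJJZJZJJZJZJJZJZJZJJZJZJJZJZJZJJZJ

φ(ZJJZJZJZJJZJZJJZJ) expands symbol-by-symbol to ZJJ ZJ ZJ ZJJ ZJ ZJJ ZJ ZJJ ZJ ZJ ZJJ ZJ ZJJ ZJ ZJ ZJJ ZJ; joining the 17 pieces gives the next term.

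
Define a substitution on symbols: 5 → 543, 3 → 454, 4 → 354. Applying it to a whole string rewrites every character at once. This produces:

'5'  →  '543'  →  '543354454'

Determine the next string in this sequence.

543354454454543354354543354

Apply φ to 543354454 symbol by symbol: 5→543, 4→354, 3→454, 3→454, 5→543, 4→354, 4→354, 5→543, 4→354; joined: 543 354 454 454 543 354 354 543 354.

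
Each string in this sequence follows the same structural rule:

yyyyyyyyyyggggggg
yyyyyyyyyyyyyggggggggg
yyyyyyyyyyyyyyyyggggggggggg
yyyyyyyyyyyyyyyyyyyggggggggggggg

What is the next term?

The n-th term is 3n+1 y's then 2n+1 g's, where the shown terms are n = 3, 4, 5, 6.
At n = 7 the blocks have lengths 22, 15.

yyyyyyyyyyyyyyyyyyyyyyggggggggggggggg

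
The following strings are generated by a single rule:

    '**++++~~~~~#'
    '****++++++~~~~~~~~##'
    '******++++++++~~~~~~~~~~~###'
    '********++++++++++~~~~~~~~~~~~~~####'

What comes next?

Term n consists of 2n *'s, followed by 2n+2 +'s, followed by 3n+2 ~'s, followed by n #'s (n = 1, 2, …).
At n = 5 the blocks have lengths 10, 12, 17, 5.

**********++++++++++++~~~~~~~~~~~~~~~~~#####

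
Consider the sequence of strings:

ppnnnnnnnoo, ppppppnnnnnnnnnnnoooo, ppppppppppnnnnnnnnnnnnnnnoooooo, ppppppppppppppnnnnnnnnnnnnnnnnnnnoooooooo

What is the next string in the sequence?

ppppppppppppppppppnnnnnnnnnnnnnnnnnnnnnnnoooooooooo

The n-th term is 4n-2 p's then 4n+3 n's then 2n o's (n = 1, 2, …).
For the next term, n = 5, so the run lengths are 18, 23, 10.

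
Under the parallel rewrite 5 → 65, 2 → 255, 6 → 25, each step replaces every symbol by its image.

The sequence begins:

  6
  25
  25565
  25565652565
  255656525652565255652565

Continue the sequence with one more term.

Rewriting the 24 symbols of 255656525652565255652565 one by one yields 255 65 65 25 65 25 65 255 65 25 65 255 65 25 65 255 65 65 25 65 255 65 25 65; concatenated:

25565652565256525565256525565256525565652565255652565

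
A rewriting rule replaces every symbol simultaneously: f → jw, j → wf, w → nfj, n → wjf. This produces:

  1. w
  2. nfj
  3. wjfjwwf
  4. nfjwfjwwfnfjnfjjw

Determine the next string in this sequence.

wjfjwwfnfjjwwfnfjnfjjwwjfjwwfwjfjwwfwfnfj

Replace each of the 17 characters of nfjwfjwwfnfjnfjjw in place — wjf jw wf nfj jw wf nfj nfj jw wjf jw wf wjf jw wf wf nfj — and concatenate.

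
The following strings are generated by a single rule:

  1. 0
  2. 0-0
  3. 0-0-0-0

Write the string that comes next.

Each string is two copies of the previous one joined by '-'.
One more doubling of 0-0-0-0 gives the answer.

0-0-0-0-0-0-0-0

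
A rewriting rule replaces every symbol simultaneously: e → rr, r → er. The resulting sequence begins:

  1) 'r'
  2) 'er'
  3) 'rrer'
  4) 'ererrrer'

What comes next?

rrerrrerererrrer

Rewriting each symbol of ererrrer: e→rr, r→er, e→rr, r→er, r→er, r→er, e→rr, r→er, which concatenates to rr er rr er er er rr er.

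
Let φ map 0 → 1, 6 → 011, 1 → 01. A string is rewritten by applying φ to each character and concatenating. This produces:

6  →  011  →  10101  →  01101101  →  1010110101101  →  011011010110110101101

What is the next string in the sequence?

φ(011011010110110101101) expands symbol-by-symbol to 1 01 01 1 01 01 1 01 1 01 01 1 01 01 1 01 1 01 01 1 01; joining the 21 pieces gives the next term.

1010110101101101011010110110101101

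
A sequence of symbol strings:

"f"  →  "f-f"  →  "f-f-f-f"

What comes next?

Each string is two copies of the previous one joined by '-'.
So the next term is two copies of f-f-f-f with '-' between the halves.

f-f-f-f-f-f-f-f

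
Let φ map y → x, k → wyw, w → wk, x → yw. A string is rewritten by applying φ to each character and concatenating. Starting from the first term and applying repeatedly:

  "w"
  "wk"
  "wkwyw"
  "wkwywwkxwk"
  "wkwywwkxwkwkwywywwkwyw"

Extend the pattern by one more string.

wkwywwkxwkwkwywywwkwywwkwywwkxwkxwkwkwywwkxwk

φ(wkwywwkxwkwkwywywwkwyw) expands symbol-by-symbol to wk wyw wk x wk wk wyw yw wk wyw wk wyw wk x wk x wk wk wyw wk x wk; joining the 22 pieces gives the next term.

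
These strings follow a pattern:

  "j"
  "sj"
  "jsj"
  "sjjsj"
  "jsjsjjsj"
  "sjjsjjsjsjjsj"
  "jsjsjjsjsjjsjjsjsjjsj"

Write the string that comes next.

sjjsjjsjsjjsjjsjsjjsjsjjsjjsjsjjsj

Each term (from the third on) is the two preceding terms concatenated in order: term 3 = j·sj = jsj.
Continuing: sjjsjjsjsjjsj · jsjsjjsjsjjsjjsjsjjsj gives term 8.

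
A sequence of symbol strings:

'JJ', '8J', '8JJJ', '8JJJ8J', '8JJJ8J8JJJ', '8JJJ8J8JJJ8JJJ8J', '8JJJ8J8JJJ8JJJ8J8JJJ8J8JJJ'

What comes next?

8JJJ8J8JJJ8JJJ8J8JJJ8J8JJJ8JJJ8J8JJJ8JJJ8J

From term 3 onward, concatenate the last term with the second-to-last: 8J·JJ = 8JJJ, 8JJJ·8J = 8JJJ8J, …
The next term joins 8JJJ8J8JJJ8JJJ8J8JJJ8J8JJJ and 8JJJ8J8JJJ8JJJ8J.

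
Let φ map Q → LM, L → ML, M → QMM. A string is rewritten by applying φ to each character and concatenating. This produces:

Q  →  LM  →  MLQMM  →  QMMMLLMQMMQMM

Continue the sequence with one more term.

Rewriting the 13 symbols of QMMMLLMQMMQMM one by one yields LM QMM QMM QMM ML ML QMM LM QMM QMM LM QMM QMM; concatenated:

LMQMMQMMQMMMLMLQMMLMQMMQMMLMQMMQMM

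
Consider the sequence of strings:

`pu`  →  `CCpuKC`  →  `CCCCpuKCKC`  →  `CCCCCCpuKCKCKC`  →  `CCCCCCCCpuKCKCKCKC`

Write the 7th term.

CCCCCCCCCCCCpuKCKCKCKCKCKC

Each term wraps the previous one in CC on the left and KC on the right.
From CCCCCCCCpuKCKCKCKC, 2 further steps: CCCCCCCCpuKCKCKCKC → CCCCCCCCCCpuKCKCKCKCKC → (answer).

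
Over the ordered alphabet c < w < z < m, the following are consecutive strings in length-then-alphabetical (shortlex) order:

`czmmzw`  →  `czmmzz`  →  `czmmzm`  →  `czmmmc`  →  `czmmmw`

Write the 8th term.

Stepping forward 3 times from czmmmw: czmmmw → czmmmz → czmmmm, then the target.

cmcccc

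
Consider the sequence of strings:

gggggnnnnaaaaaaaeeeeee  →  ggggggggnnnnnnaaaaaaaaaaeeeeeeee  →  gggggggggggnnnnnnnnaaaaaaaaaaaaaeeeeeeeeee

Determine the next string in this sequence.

ggggggggggggggnnnnnnnnnnaaaaaaaaaaaaaaaaeeeeeeeeeeee

The n-th term is 3n-1 g's then 2n n's then 3n+1 a's then 2n+2 e's, where the shown terms are n = 2, 3, 4.
At n = 5 the blocks have lengths 14, 10, 16, 12.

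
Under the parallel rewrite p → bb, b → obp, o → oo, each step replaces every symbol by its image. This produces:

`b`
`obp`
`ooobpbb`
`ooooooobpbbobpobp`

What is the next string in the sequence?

ooooooooooooooobpbbobpobpooobpbbooobpbb

Replace each of the 17 characters of ooooooobpbbobpobp in place — oo oo oo oo oo oo oo obp bb obp obp oo obp bb oo obp bb — and concatenate.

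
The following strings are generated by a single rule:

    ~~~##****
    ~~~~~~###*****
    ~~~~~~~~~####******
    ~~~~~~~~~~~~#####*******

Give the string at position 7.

~~~~~~~~~~~~~~~~~~~~~########**********

Each string has the form ~^{3n} #^{n+1} *^{n+3} (n = 1, 2, …).
At n = 7 the blocks have lengths 21, 8, 10.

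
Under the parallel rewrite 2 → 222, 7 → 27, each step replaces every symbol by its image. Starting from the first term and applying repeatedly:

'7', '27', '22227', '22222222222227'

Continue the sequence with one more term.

Replace each of the 14 characters of 22222222222227 in place — 222 222 222 222 222 222 222 222 222 222 222 222 222 27 — and concatenate.

22222222222222222222222222222222222222227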